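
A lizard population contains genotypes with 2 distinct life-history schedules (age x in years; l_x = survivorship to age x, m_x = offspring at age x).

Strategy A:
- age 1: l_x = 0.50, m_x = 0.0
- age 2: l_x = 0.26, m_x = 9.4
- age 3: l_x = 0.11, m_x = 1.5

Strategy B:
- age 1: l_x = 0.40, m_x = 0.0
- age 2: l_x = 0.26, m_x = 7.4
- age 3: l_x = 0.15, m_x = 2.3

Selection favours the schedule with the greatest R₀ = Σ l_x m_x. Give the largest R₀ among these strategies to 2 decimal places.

Strategy A: R₀ = 0.50×0.0 + 0.26×9.4 + 0.11×1.5 = 2.6090
Strategy B: R₀ = 0.40×0.0 + 0.26×7.4 + 0.15×2.3 = 2.2690
Highest R₀: strategy A with 2.6090.

2.61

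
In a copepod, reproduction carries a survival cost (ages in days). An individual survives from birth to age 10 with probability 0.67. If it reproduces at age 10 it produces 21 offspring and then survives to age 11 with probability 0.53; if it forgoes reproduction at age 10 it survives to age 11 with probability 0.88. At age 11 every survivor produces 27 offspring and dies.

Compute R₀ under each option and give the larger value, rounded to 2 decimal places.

breed at age 10: R₀ = 0.67 × (21 + 0.53 × 27) = 0.67 × 35.3100 = 23.6577
delay to age 11: R₀ = 0.67 × (0.88 × 27) = 0.67 × 23.7600 = 15.9192
Higher: breed at age 10 (23.6577).

23.66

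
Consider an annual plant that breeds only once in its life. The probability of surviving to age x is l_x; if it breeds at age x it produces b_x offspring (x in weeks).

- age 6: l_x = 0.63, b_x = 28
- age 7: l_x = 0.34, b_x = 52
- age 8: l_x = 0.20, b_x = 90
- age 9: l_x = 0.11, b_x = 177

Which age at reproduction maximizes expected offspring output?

9

Expected offspring if breeding at age x = l_x × b_x:
  age 6: 0.63 × 28 = 17.640
  age 7: 0.34 × 52 = 17.680
  age 8: 0.20 × 90 = 18.000
  age 9: 0.11 × 177 = 19.470
Maximum at age 9 (19.470).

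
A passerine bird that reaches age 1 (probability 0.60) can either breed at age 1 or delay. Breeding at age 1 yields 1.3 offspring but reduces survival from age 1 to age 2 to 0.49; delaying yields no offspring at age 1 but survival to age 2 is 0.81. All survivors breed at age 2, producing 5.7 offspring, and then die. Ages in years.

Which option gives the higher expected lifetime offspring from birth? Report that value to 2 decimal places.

2.77

breed at age 1: R₀ = 0.60 × (1.3 + 0.49 × 5.7) = 0.60 × 4.0930 = 2.4558
delay to age 2: R₀ = 0.60 × (0.81 × 5.7) = 0.60 × 4.6170 = 2.7702
Higher: delay to age 2 (2.7702).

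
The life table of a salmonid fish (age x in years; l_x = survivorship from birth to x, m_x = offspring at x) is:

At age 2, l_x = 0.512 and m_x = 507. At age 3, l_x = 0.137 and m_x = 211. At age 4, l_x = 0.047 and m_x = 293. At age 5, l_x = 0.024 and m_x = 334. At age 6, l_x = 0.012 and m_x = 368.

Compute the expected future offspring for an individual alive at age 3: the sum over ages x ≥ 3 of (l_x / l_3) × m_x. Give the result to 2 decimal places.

402.26

l_3 = 0.137. Conditional survival from age 3 to x is l_x / l_3.
  x=3: (0.137/0.137) × 211 = 211.0000
  x=4: (0.047/0.137) × 293 = 100.5182
  x=5: (0.024/0.137) × 334 = 58.5109
  x=6: (0.012/0.137) × 368 = 32.2336
Sum = 211.0000 + 100.5182 + 58.5109 + 32.2336 = 402.2628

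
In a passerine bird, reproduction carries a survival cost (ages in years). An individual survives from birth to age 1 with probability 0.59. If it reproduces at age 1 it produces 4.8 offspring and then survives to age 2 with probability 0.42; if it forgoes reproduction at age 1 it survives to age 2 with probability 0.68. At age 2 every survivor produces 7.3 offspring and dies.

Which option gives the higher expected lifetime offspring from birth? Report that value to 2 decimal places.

4.64

breed at age 1: R₀ = 0.59 × (4.8 + 0.42 × 7.3) = 0.59 × 7.8660 = 4.6409
delay to age 2: R₀ = 0.59 × (0.68 × 7.3) = 0.59 × 4.9640 = 2.9288
Higher: breed at age 1 (4.6409).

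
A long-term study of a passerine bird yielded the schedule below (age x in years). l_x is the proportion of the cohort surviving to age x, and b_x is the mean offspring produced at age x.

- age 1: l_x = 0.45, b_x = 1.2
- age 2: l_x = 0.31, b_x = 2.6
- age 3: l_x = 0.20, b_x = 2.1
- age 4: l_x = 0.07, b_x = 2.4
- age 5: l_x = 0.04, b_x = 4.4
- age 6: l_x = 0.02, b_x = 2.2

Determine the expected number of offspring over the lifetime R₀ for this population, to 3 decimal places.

2.154

R₀ = Σ l_x b_x:
  age 1: 0.45 × 1.2 = 0.5400
  age 2: 0.31 × 2.6 = 0.8060
  age 3: 0.20 × 2.1 = 0.4200
  age 4: 0.07 × 2.4 = 0.1680
  age 5: 0.04 × 4.4 = 0.1760
  age 6: 0.02 × 2.2 = 0.0440
R₀ = 0.5400 + 0.8060 + 0.4200 + 0.1680 + 0.1760 + 0.0440 = 2.1540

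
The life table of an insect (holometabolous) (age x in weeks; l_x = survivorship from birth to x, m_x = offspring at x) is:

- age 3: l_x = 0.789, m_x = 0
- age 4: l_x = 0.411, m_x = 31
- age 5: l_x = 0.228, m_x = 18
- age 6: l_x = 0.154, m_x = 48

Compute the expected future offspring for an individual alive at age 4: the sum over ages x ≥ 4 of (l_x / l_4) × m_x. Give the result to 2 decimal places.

l_4 = 0.411. Conditional survival from age 4 to x is l_x / l_4.
  x=4: (0.411/0.411) × 31 = 31.0000
  x=5: (0.228/0.411) × 18 = 9.9854
  x=6: (0.154/0.411) × 48 = 17.9854
Sum = 31.0000 + 9.9854 + 17.9854 = 58.9708

58.97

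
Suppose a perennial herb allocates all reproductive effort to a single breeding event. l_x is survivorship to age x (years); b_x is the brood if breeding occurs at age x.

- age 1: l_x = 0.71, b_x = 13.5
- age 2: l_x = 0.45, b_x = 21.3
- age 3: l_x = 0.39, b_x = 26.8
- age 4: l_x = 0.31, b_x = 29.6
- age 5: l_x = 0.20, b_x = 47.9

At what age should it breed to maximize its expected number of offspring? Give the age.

Expected offspring if breeding at age x = l_x × b_x:
  age 1: 0.71 × 13.5 = 9.585
  age 2: 0.45 × 21.3 = 9.585
  age 3: 0.39 × 26.8 = 10.452
  age 4: 0.31 × 29.6 = 9.176
  age 5: 0.20 × 47.9 = 9.580
Maximum at age 3 (10.452).

3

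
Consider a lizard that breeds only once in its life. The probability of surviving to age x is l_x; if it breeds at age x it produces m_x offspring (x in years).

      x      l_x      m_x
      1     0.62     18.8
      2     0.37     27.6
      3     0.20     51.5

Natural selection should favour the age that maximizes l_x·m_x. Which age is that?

Expected offspring if breeding at age x = l_x × m_x:
  age 1: 0.62 × 18.8 = 11.656
  age 2: 0.37 × 27.6 = 10.212
  age 3: 0.20 × 51.5 = 10.300
Maximum at age 1 (11.656).

1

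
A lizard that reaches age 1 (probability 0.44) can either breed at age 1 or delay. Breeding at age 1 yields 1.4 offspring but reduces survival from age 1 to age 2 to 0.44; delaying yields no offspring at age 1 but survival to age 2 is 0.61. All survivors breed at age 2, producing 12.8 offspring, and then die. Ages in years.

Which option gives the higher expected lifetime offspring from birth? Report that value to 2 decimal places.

3.44

breed at age 1: R₀ = 0.44 × (1.4 + 0.44 × 12.8) = 0.44 × 7.0320 = 3.0941
delay to age 2: R₀ = 0.44 × (0.61 × 12.8) = 0.44 × 7.8080 = 3.4355
Higher: delay to age 2 (3.4355).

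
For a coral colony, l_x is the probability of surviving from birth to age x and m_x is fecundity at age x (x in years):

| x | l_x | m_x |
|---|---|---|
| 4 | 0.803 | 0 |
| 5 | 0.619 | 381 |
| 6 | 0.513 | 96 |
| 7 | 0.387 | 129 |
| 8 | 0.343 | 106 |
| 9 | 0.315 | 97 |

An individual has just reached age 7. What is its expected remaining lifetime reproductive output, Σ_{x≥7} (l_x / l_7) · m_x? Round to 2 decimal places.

301.90

l_7 = 0.387. Conditional survival from age 7 to x is l_x / l_7.
  x=7: (0.387/0.387) × 129 = 129.0000
  x=8: (0.343/0.387) × 106 = 93.9483
  x=9: (0.315/0.387) × 97 = 78.9535
Sum = 129.0000 + 93.9483 + 78.9535 = 301.9018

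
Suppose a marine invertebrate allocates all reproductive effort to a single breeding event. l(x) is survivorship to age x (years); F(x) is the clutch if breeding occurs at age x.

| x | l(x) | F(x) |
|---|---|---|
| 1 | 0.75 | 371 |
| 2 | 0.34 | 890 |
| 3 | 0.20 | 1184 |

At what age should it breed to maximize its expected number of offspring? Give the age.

Expected offspring if breeding at age x = l(x) × F(x):
  age 1: 0.75 × 371 = 278.250
  age 2: 0.34 × 890 = 302.600
  age 3: 0.20 × 1184 = 236.800
Maximum at age 2 (302.600).

2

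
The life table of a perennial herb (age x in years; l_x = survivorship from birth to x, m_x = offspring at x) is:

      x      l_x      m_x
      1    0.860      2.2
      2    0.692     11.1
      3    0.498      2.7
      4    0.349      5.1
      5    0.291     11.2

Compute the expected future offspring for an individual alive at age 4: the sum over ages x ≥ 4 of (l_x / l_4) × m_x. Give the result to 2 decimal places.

14.44

l_4 = 0.349. Conditional survival from age 4 to x is l_x / l_4.
  x=4: (0.349/0.349) × 5.1 = 5.1000
  x=5: (0.291/0.349) × 11.2 = 9.3387
Sum = 5.1000 + 9.3387 = 14.4387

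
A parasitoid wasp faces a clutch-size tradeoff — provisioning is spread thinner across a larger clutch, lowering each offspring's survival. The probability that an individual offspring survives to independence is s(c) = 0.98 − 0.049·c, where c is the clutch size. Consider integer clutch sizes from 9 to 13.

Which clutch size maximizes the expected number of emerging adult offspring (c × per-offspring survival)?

10

Expected emerging adult offspring = c × s(c):
  c=9: 9 × 0.539 = 4.851
  c=10: 10 × 0.490 = 4.900
  c=11: 11 × 0.441 = 4.851
  c=12: 12 × 0.392 = 4.704
  c=13: 13 × 0.343 = 4.459
Maximum at c = 10 (4.900 emerging adult offspring).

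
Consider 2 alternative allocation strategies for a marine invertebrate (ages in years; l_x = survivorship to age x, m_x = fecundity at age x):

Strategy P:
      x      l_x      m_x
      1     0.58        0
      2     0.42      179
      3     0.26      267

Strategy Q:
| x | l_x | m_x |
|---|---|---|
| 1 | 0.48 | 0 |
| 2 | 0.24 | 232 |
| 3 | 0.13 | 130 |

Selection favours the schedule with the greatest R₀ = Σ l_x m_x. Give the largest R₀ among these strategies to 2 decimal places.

144.60

Strategy P: R₀ = 0.58×0 + 0.42×179 + 0.26×267 = 144.6000
Strategy Q: R₀ = 0.48×0 + 0.24×232 + 0.13×130 = 72.5800
Highest R₀: strategy P with 144.6000.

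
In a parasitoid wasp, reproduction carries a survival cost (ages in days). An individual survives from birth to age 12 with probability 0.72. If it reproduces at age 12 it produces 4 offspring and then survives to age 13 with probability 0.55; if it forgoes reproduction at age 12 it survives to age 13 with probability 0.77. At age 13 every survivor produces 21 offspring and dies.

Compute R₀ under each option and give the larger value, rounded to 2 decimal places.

11.64

breed at age 12: R₀ = 0.72 × (4 + 0.55 × 21) = 0.72 × 15.5500 = 11.1960
delay to age 13: R₀ = 0.72 × (0.77 × 21) = 0.72 × 16.1700 = 11.6424
Higher: delay to age 13 (11.6424).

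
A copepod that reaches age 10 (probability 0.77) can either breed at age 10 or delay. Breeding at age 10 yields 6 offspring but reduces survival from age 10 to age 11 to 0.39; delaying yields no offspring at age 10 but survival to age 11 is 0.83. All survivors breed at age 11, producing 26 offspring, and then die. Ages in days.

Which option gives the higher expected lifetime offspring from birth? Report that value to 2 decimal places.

breed at age 10: R₀ = 0.77 × (6 + 0.39 × 26) = 0.77 × 16.1400 = 12.4278
delay to age 11: R₀ = 0.77 × (0.83 × 26) = 0.77 × 21.5800 = 16.6166
Higher: delay to age 11 (16.6166).

16.62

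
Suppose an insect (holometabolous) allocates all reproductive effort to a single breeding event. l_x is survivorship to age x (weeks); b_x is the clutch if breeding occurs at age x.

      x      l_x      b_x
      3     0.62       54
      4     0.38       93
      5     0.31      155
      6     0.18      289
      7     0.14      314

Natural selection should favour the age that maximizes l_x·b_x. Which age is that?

6

Expected offspring if breeding at age x = l_x × b_x:
  age 3: 0.62 × 54 = 33.480
  age 4: 0.38 × 93 = 35.340
  age 5: 0.31 × 155 = 48.050
  age 6: 0.18 × 289 = 52.020
  age 7: 0.14 × 314 = 43.960
Maximum at age 6 (52.020).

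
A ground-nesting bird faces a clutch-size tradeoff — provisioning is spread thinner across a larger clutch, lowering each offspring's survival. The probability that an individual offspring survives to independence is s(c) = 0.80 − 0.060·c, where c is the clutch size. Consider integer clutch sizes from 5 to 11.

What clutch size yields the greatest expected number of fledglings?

Expected fledglings = c × s(c):
  c=5: 5 × 0.500 = 2.500
  c=6: 6 × 0.440 = 2.640
  c=7: 7 × 0.380 = 2.660
  c=8: 8 × 0.320 = 2.560
  c=9: 9 × 0.260 = 2.340
  c=10: 10 × 0.200 = 2.000
  c=11: 11 × 0.140 = 1.540
Maximum at c = 7 (2.660 fledglings).

7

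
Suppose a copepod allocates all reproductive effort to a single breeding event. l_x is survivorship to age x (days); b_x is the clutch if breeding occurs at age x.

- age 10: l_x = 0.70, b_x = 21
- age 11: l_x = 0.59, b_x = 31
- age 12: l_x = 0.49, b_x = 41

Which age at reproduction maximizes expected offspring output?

Expected offspring if breeding at age x = l_x × b_x:
  age 10: 0.70 × 21 = 14.700
  age 11: 0.59 × 31 = 18.290
  age 12: 0.49 × 41 = 20.090
Maximum at age 12 (20.090).

12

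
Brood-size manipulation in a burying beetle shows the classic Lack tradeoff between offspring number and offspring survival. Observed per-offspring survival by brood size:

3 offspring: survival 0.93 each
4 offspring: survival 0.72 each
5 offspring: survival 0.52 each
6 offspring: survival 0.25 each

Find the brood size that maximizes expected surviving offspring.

4

Expected surviving offspring = c × s(c):
  c=3: 3 × 0.93 = 2.790
  c=4: 4 × 0.72 = 2.880
  c=5: 5 × 0.52 = 2.600
  c=6: 6 × 0.25 = 1.500
Maximum at c = 4 (2.880 surviving offspring).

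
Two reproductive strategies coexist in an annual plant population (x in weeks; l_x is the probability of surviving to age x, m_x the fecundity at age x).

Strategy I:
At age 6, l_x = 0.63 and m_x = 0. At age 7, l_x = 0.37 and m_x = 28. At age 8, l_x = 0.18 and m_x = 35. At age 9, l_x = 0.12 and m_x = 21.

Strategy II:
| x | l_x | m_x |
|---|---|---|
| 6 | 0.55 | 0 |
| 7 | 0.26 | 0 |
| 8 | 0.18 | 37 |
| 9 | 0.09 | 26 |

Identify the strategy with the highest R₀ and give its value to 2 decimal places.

19.18

Strategy I: R₀ = 0.63×0 + 0.37×28 + 0.18×35 + 0.12×21 = 19.1800
Strategy II: R₀ = 0.55×0 + 0.26×0 + 0.18×37 + 0.09×26 = 9.0000
Highest R₀: strategy I with 19.1800.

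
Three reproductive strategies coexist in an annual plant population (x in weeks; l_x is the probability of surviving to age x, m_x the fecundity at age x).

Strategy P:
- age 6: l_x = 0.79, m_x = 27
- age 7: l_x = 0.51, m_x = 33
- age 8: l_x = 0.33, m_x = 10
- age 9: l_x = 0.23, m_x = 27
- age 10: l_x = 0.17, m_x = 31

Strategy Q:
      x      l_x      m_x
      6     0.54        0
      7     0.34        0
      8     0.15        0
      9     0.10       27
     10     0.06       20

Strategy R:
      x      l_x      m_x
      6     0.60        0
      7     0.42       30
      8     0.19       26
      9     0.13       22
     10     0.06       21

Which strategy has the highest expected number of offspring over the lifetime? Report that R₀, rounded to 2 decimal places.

52.94

Strategy P: R₀ = 0.79×27 + 0.51×33 + 0.33×10 + 0.23×27 + 0.17×31 = 52.9400
Strategy Q: R₀ = 0.54×0 + 0.34×0 + 0.15×0 + 0.10×27 + 0.06×20 = 3.9000
Strategy R: R₀ = 0.60×0 + 0.42×30 + 0.19×26 + 0.13×22 + 0.06×21 = 21.6600
Highest R₀: strategy P with 52.9400.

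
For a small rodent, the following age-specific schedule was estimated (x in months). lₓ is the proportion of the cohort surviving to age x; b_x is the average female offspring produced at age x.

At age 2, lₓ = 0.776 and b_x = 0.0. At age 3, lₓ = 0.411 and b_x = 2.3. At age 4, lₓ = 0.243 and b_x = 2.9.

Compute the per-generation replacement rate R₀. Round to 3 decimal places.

R₀ = Σ lₓ b_x:
  age 2: 0.776 × 0.0 = 0.0000
  age 3: 0.411 × 2.3 = 0.9453
  age 4: 0.243 × 2.9 = 0.7047
R₀ = 0.0000 + 0.9453 + 0.7047 = 1.6500

1.650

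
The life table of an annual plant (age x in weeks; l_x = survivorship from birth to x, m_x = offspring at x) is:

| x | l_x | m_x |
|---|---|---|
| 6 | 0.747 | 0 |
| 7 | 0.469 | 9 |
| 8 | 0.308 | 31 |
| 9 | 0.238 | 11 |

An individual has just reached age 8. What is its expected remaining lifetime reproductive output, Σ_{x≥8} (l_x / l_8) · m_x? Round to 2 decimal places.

l_8 = 0.308. Conditional survival from age 8 to x is l_x / l_8.
  x=8: (0.308/0.308) × 31 = 31.0000
  x=9: (0.238/0.308) × 11 = 8.5000
Sum = 31.0000 + 8.5000 = 39.5000

39.50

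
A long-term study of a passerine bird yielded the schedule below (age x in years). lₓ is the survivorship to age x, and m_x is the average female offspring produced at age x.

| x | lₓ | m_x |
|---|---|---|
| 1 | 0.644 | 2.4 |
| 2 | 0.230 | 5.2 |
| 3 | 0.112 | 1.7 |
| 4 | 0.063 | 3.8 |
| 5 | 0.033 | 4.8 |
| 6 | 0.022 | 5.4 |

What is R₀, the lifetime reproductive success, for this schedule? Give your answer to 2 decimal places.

R₀ = Σ lₓ m_x:
  age 1: 0.644 × 2.4 = 1.5456
  age 2: 0.230 × 5.2 = 1.1960
  age 3: 0.112 × 1.7 = 0.1904
  age 4: 0.063 × 3.8 = 0.2394
  age 5: 0.033 × 4.8 = 0.1584
  age 6: 0.022 × 5.4 = 0.1188
R₀ = 1.5456 + 1.1960 + 0.1904 + 0.2394 + 0.1584 + 0.1188 = 3.4486

3.45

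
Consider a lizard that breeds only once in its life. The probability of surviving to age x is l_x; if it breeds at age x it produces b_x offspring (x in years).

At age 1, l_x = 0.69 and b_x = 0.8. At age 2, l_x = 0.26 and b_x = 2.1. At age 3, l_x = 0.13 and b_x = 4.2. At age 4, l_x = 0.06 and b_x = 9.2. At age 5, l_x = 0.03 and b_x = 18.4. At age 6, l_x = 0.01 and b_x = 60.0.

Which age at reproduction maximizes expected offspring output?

Expected offspring if breeding at age x = l_x × b_x:
  age 1: 0.69 × 0.8 = 0.552
  age 2: 0.26 × 2.1 = 0.546
  age 3: 0.13 × 4.2 = 0.546
  age 4: 0.06 × 9.2 = 0.552
  age 5: 0.03 × 18.4 = 0.552
  age 6: 0.01 × 60.0 = 0.600
Maximum at age 6 (0.600).

6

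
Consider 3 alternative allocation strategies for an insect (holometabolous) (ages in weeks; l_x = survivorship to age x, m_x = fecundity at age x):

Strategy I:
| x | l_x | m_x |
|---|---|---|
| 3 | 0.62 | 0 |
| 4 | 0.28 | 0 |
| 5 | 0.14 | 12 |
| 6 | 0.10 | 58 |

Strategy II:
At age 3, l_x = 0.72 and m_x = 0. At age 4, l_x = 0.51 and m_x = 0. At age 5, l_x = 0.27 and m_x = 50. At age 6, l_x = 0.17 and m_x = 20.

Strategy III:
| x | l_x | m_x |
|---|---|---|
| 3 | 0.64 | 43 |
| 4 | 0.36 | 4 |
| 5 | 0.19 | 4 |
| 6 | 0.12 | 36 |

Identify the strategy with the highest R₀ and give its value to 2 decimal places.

34.04

Strategy I: R₀ = 0.62×0 + 0.28×0 + 0.14×12 + 0.10×58 = 7.4800
Strategy II: R₀ = 0.72×0 + 0.51×0 + 0.27×50 + 0.17×20 = 16.9000
Strategy III: R₀ = 0.64×43 + 0.36×4 + 0.19×4 + 0.12×36 = 34.0400
Highest R₀: strategy III with 34.0400.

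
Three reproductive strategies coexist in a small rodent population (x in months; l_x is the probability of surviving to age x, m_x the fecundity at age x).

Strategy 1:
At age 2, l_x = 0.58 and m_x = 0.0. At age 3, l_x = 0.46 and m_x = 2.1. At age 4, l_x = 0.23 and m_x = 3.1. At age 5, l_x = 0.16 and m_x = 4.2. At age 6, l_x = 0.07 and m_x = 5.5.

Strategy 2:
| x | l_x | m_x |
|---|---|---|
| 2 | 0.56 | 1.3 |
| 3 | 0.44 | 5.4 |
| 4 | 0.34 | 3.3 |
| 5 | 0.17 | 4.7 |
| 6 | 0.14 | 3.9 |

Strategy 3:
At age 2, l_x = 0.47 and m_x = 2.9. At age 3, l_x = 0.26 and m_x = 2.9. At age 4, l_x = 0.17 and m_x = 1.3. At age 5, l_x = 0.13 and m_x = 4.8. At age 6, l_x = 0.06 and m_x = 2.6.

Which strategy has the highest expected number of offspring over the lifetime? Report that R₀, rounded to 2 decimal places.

Strategy 1: R₀ = 0.58×0.0 + 0.46×2.1 + 0.23×3.1 + 0.16×4.2 + 0.07×5.5 = 2.7360
Strategy 2: R₀ = 0.56×1.3 + 0.44×5.4 + 0.34×3.3 + 0.17×4.7 + 0.14×3.9 = 5.5710
Strategy 3: R₀ = 0.47×2.9 + 0.26×2.9 + 0.17×1.3 + 0.13×4.8 + 0.06×2.6 = 3.1180
Highest R₀: strategy 2 with 5.5710.

5.57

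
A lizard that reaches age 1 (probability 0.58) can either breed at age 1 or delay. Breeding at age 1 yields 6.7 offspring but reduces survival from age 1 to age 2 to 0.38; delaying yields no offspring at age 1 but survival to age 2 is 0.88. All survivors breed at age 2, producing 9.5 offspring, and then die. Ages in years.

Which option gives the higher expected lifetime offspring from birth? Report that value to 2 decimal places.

breed at age 1: R₀ = 0.58 × (6.7 + 0.38 × 9.5) = 0.58 × 10.3100 = 5.9798
delay to age 2: R₀ = 0.58 × (0.88 × 9.5) = 0.58 × 8.3600 = 4.8488
Higher: breed at age 1 (5.9798).

5.98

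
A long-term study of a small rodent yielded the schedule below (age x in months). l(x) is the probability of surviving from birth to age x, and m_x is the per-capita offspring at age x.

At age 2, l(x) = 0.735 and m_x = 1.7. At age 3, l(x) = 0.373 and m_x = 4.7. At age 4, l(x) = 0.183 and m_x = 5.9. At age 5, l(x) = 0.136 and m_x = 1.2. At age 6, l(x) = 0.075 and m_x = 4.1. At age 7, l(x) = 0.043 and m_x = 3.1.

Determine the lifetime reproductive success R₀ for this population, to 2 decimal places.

4.69

R₀ = Σ l(x) m_x:
  age 2: 0.735 × 1.7 = 1.2495
  age 3: 0.373 × 4.7 = 1.7531
  age 4: 0.183 × 5.9 = 1.0797
  age 5: 0.136 × 1.2 = 0.1632
  age 6: 0.075 × 4.1 = 0.3075
  age 7: 0.043 × 3.1 = 0.1333
R₀ = 1.2495 + 1.7531 + 1.0797 + 0.1632 + 0.3075 + 0.1333 = 4.6863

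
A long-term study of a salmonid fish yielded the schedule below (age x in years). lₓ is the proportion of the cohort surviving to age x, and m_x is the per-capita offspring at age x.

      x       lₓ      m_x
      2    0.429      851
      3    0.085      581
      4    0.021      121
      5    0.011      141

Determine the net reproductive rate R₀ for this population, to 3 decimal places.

418.556

R₀ = Σ lₓ m_x:
  age 2: 0.429 × 851 = 365.0790
  age 3: 0.085 × 581 = 49.3850
  age 4: 0.021 × 121 = 2.5410
  age 5: 0.011 × 141 = 1.5510
R₀ = 365.0790 + 49.3850 + 2.5410 + 1.5510 = 418.5560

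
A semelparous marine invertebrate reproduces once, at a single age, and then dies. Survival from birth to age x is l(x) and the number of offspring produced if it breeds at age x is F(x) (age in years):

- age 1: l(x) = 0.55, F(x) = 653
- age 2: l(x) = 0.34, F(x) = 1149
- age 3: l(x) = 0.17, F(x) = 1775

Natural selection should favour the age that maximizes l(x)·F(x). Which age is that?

2

Expected offspring if breeding at age x = l(x) × F(x):
  age 1: 0.55 × 653 = 359.150
  age 2: 0.34 × 1149 = 390.660
  age 3: 0.17 × 1775 = 301.750
Maximum at age 2 (390.660).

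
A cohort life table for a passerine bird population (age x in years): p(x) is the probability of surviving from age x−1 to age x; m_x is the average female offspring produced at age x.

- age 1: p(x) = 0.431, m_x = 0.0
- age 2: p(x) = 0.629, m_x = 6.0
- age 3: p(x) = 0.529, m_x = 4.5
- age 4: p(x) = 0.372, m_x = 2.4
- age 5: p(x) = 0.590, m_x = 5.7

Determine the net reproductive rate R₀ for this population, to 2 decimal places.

Survivorship from birth: l_x = p_1·p_2·…·p_x.
  l_1 = 0.43100
  l_2 = 0.27110
  l_3 = 0.14341
  l_4 = 0.05335
  l_5 = 0.03148
R₀ = Σ l_x m_x:
  age 1: 0.43100 × 0.0 = 0.0000
  age 2: 0.27110 × 6.0 = 1.6266
  age 3: 0.14341 × 4.5 = 0.6453
  age 4: 0.05335 × 2.4 = 0.1280
  age 5: 0.03148 × 5.7 = 0.1794
R₀ = 0.0000 + 1.6266 + 0.6453 + 0.1280 + 0.1794 = 2.5794

2.58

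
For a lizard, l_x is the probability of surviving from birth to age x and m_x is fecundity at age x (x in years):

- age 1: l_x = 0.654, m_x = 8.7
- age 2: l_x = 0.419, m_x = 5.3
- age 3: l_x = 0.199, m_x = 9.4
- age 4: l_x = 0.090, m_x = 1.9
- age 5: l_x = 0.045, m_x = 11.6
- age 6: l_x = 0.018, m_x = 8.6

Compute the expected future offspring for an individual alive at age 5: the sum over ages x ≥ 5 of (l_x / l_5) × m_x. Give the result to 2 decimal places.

15.04

l_5 = 0.045. Conditional survival from age 5 to x is l_x / l_5.
  x=5: (0.045/0.045) × 11.6 = 11.6000
  x=6: (0.018/0.045) × 8.6 = 3.4400
Sum = 11.6000 + 3.4400 = 15.0400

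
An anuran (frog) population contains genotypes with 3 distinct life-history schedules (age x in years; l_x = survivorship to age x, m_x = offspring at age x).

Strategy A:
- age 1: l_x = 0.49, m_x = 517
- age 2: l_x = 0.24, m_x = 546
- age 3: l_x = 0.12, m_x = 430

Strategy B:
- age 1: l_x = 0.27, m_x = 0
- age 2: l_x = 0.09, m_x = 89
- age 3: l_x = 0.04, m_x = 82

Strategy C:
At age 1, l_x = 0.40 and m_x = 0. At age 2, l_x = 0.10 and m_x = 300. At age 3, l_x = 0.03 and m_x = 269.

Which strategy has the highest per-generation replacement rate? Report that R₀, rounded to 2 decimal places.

435.97

Strategy A: R₀ = 0.49×517 + 0.24×546 + 0.12×430 = 435.9700
Strategy B: R₀ = 0.27×0 + 0.09×89 + 0.04×82 = 11.2900
Strategy C: R₀ = 0.40×0 + 0.10×300 + 0.03×269 = 38.0700
Highest R₀: strategy A with 435.9700.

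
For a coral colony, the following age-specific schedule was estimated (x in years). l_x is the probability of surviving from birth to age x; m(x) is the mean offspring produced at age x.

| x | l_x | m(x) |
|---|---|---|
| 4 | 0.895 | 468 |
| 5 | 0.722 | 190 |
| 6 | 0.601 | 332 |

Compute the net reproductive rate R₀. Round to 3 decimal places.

R₀ = Σ l_x m(x):
  age 4: 0.895 × 468 = 418.8600
  age 5: 0.722 × 190 = 137.1800
  age 6: 0.601 × 332 = 199.5320
R₀ = 418.8600 + 137.1800 + 199.5320 = 755.5720

755.572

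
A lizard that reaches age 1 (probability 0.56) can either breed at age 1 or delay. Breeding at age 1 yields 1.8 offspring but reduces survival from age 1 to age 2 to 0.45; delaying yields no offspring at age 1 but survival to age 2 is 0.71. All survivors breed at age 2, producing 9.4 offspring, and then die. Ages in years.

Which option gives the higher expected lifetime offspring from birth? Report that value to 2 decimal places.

breed at age 1: R₀ = 0.56 × (1.8 + 0.45 × 9.4) = 0.56 × 6.0300 = 3.3768
delay to age 2: R₀ = 0.56 × (0.71 × 9.4) = 0.56 × 6.6740 = 3.7374
Higher: delay to age 2 (3.7374).

3.74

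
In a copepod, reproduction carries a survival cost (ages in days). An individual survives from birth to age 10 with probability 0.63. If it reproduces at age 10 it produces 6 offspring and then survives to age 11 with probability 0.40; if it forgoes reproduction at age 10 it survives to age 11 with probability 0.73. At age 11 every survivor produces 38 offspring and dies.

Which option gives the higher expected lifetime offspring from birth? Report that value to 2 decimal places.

17.48

breed at age 10: R₀ = 0.63 × (6 + 0.40 × 38) = 0.63 × 21.2000 = 13.3560
delay to age 11: R₀ = 0.63 × (0.73 × 38) = 0.63 × 27.7400 = 17.4762
Higher: delay to age 11 (17.4762).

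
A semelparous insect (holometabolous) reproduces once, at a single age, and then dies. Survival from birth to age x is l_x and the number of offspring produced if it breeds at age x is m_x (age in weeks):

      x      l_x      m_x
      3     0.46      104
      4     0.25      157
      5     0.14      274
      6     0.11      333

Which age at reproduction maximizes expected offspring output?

Expected offspring if breeding at age x = l_x × m_x:
  age 3: 0.46 × 104 = 47.840
  age 4: 0.25 × 157 = 39.250
  age 5: 0.14 × 274 = 38.360
  age 6: 0.11 × 333 = 36.630
Maximum at age 3 (47.840).

3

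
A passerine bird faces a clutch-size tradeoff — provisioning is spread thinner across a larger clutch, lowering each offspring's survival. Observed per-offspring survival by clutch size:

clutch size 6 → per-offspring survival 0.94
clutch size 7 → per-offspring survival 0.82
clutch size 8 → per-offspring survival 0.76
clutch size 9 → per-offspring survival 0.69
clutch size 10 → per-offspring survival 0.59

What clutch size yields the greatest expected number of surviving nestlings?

Expected surviving nestlings = c × s(c):
  c=6: 6 × 0.94 = 5.640
  c=7: 7 × 0.82 = 5.740
  c=8: 8 × 0.76 = 6.080
  c=9: 9 × 0.69 = 6.210
  c=10: 10 × 0.59 = 5.900
Maximum at c = 9 (6.210 surviving nestlings).

9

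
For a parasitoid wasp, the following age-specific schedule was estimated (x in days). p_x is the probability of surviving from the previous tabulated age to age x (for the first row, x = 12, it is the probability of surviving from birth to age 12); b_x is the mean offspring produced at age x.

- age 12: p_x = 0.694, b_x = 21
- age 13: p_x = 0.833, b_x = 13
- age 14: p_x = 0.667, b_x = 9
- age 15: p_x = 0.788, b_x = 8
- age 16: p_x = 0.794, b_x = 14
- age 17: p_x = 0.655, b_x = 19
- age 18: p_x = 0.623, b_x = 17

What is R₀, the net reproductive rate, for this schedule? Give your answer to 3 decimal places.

36.044

Survivorship from birth: l_x = p_12·p_13·…·p_x.
  l_12 = 0.69400
  l_13 = 0.57810
  l_14 = 0.38559
  l_15 = 0.30385
  l_16 = 0.24126
  l_17 = 0.15802
  l_18 = 0.09845
R₀ = Σ l_x b_x:
  age 12: 0.69400 × 21 = 14.5740
  age 13: 0.57810 × 13 = 7.5153
  age 14: 0.38559 × 9 = 3.4703
  age 15: 0.30385 × 8 = 2.4308
  age 16: 0.24126 × 14 = 3.3776
  age 17: 0.15802 × 19 = 3.0024
  age 18: 0.09845 × 17 = 1.6736
R₀ = 14.5740 + 7.5153 + 3.4703 + 2.4308 + 3.3776 + 3.0024 + 1.6736 = 36.0441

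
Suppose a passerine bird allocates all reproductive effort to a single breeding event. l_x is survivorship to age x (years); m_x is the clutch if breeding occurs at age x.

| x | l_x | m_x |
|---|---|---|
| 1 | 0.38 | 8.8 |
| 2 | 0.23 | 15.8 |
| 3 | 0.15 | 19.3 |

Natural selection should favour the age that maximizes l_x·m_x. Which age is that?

Expected offspring if breeding at age x = l_x × m_x:
  age 1: 0.38 × 8.8 = 3.344
  age 2: 0.23 × 15.8 = 3.634
  age 3: 0.15 × 19.3 = 2.895
Maximum at age 2 (3.634).

2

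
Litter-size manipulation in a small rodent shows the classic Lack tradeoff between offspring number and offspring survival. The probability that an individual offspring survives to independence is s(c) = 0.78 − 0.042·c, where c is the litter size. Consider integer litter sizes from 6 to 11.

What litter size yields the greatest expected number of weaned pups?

Expected weaned pups = c × s(c):
  c=6: 6 × 0.528 = 3.168
  c=7: 7 × 0.486 = 3.402
  c=8: 8 × 0.444 = 3.552
  c=9: 9 × 0.402 = 3.618
  c=10: 10 × 0.360 = 3.600
  c=11: 11 × 0.318 = 3.498
Maximum at c = 9 (3.618 weaned pups).

9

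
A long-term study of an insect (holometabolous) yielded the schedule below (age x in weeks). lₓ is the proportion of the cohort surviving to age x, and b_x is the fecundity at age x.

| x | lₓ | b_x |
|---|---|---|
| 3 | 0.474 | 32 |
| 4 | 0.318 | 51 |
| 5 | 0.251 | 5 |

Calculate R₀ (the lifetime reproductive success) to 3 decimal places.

32.641

R₀ = Σ lₓ b_x:
  age 3: 0.474 × 32 = 15.1680
  age 4: 0.318 × 51 = 16.2180
  age 5: 0.251 × 5 = 1.2550
R₀ = 15.1680 + 16.2180 + 1.2550 = 32.6410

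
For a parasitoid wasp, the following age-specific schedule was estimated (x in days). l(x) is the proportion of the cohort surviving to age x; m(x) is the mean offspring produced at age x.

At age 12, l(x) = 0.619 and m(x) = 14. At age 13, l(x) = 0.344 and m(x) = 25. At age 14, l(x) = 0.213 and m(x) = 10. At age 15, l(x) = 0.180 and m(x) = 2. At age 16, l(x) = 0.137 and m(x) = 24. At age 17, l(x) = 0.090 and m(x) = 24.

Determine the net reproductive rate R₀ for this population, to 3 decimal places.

R₀ = Σ l(x) m(x):
  age 12: 0.619 × 14 = 8.6660
  age 13: 0.344 × 25 = 8.6000
  age 14: 0.213 × 10 = 2.1300
  age 15: 0.180 × 2 = 0.3600
  age 16: 0.137 × 24 = 3.2880
  age 17: 0.090 × 24 = 2.1600
R₀ = 8.6660 + 8.6000 + 2.1300 + 0.3600 + 3.2880 + 2.1600 = 25.2040

25.204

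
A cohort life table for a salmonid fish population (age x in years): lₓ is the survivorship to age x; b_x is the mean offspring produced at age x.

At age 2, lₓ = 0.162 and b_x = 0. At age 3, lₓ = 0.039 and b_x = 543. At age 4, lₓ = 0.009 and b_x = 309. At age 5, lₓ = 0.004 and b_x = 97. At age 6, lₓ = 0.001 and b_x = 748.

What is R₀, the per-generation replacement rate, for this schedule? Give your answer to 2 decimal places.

R₀ = Σ lₓ b_x:
  age 2: 0.162 × 0 = 0.0000
  age 3: 0.039 × 543 = 21.1770
  age 4: 0.009 × 309 = 2.7810
  age 5: 0.004 × 97 = 0.3880
  age 6: 0.001 × 748 = 0.7480
R₀ = 0.0000 + 21.1770 + 2.7810 + 0.3880 + 0.7480 = 25.0940

25.09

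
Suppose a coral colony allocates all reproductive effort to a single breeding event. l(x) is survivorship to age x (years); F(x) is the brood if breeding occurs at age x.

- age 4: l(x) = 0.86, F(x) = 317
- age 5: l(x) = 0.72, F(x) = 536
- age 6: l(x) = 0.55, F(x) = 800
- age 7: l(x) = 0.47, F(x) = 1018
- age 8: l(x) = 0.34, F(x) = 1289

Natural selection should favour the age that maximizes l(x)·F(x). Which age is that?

Expected offspring if breeding at age x = l(x) × F(x):
  age 4: 0.86 × 317 = 272.620
  age 5: 0.72 × 536 = 385.920
  age 6: 0.55 × 800 = 440.000
  age 7: 0.47 × 1018 = 478.460
  age 8: 0.34 × 1289 = 438.260
Maximum at age 7 (478.460).

7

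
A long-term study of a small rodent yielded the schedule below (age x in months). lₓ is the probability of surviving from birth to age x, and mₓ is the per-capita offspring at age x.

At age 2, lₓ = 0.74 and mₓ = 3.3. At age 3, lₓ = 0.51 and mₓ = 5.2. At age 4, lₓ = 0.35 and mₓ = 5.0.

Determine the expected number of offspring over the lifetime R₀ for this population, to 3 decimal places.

6.844

R₀ = Σ lₓ mₓ:
  age 2: 0.74 × 3.3 = 2.4420
  age 3: 0.51 × 5.2 = 2.6520
  age 4: 0.35 × 5.0 = 1.7500
R₀ = 2.4420 + 2.6520 + 1.7500 = 6.8440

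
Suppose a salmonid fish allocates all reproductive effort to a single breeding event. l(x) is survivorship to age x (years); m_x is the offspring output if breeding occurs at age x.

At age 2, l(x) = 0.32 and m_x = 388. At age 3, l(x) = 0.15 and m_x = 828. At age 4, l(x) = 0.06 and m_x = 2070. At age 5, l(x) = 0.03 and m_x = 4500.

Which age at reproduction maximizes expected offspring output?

Expected offspring if breeding at age x = l(x) × m_x:
  age 2: 0.32 × 388 = 124.160
  age 3: 0.15 × 828 = 124.200
  age 4: 0.06 × 2070 = 124.200
  age 5: 0.03 × 4500 = 135.000
Maximum at age 5 (135.000).

5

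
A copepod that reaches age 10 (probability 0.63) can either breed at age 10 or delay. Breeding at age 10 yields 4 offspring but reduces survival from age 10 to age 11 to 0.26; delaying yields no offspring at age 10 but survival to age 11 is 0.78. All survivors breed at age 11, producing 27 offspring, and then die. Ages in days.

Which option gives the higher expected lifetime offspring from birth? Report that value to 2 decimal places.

13.27

breed at age 10: R₀ = 0.63 × (4 + 0.26 × 27) = 0.63 × 11.0200 = 6.9426
delay to age 11: R₀ = 0.63 × (0.78 × 27) = 0.63 × 21.0600 = 13.2678
Higher: delay to age 11 (13.2678).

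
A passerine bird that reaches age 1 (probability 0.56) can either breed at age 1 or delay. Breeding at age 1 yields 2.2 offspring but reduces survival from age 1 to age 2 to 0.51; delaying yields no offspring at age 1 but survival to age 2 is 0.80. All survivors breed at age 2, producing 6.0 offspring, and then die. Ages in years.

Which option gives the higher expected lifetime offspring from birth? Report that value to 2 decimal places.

breed at age 1: R₀ = 0.56 × (2.2 + 0.51 × 6.0) = 0.56 × 5.2600 = 2.9456
delay to age 2: R₀ = 0.56 × (0.80 × 6.0) = 0.56 × 4.8000 = 2.6880
Higher: breed at age 1 (2.9456).

2.95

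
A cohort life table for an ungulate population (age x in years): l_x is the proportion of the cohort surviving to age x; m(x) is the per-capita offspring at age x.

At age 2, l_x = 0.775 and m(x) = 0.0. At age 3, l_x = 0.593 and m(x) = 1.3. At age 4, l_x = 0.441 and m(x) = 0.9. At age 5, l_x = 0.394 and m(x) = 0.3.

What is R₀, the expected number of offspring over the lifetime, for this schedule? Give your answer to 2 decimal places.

1.29

R₀ = Σ l_x m(x):
  age 2: 0.775 × 0.0 = 0.0000
  age 3: 0.593 × 1.3 = 0.7709
  age 4: 0.441 × 0.9 = 0.3969
  age 5: 0.394 × 0.3 = 0.1182
R₀ = 0.0000 + 0.7709 + 0.3969 + 0.1182 = 1.2860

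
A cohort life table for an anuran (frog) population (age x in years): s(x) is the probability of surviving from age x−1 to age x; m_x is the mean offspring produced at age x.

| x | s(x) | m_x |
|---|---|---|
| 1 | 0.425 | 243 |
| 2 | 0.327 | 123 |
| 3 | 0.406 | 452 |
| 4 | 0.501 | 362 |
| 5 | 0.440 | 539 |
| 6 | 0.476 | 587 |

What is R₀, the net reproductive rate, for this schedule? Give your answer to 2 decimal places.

166.29

Survivorship from birth: l_x = s_1·s_2·…·s_x.
  l_1 = 0.42500
  l_2 = 0.13898
  l_3 = 0.05642
  l_4 = 0.02827
  l_5 = 0.01244
  l_6 = 0.00592
R₀ = Σ l_x m_x:
  age 1: 0.42500 × 243 = 103.2750
  age 2: 0.13898 × 123 = 17.0945
  age 3: 0.05642 × 452 = 25.5018
  age 4: 0.02827 × 362 = 10.2337
  age 5: 0.01244 × 539 = 6.7052
  age 6: 0.00592 × 587 = 3.4750
R₀ = 103.2750 + 17.0945 + 25.5018 + 10.2337 + 6.7052 + 3.4750 = 166.2853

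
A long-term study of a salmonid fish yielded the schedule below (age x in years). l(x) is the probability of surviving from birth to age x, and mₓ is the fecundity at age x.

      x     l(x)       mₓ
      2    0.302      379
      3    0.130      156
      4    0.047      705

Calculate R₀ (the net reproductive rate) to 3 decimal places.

R₀ = Σ l(x) mₓ:
  age 2: 0.302 × 379 = 114.4580
  age 3: 0.130 × 156 = 20.2800
  age 4: 0.047 × 705 = 33.1350
R₀ = 114.4580 + 20.2800 + 33.1350 = 167.8730

167.873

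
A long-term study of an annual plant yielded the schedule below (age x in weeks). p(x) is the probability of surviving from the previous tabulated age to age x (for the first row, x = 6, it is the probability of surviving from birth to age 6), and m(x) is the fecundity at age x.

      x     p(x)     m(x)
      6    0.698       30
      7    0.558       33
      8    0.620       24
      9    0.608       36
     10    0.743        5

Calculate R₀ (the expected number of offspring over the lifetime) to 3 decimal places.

45.419

Survivorship from birth: l_x = p_6·p_7·…·p_x.
  l_6 = 0.69800
  l_7 = 0.38948
  l_8 = 0.24148
  l_9 = 0.14682
  l_10 = 0.10909
R₀ = Σ l_x m(x):
  age 6: 0.69800 × 30 = 20.9400
  age 7: 0.38948 × 33 = 12.8528
  age 8: 0.24148 × 24 = 5.7955
  age 9: 0.14682 × 36 = 5.2855
  age 10: 0.10909 × 5 = 0.5454
R₀ = 20.9400 + 12.8528 + 5.7955 + 5.2855 + 0.5454 = 45.4193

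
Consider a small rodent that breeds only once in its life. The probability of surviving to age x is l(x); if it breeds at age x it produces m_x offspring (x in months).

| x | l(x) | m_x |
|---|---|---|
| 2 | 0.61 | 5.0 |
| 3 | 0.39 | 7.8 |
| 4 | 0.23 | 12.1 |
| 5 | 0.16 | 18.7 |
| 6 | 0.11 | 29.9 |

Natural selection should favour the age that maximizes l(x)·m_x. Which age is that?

6

Expected offspring if breeding at age x = l(x) × m_x:
  age 2: 0.61 × 5.0 = 3.050
  age 3: 0.39 × 7.8 = 3.042
  age 4: 0.23 × 12.1 = 2.783
  age 5: 0.16 × 18.7 = 2.992
  age 6: 0.11 × 29.9 = 3.289
Maximum at age 6 (3.289).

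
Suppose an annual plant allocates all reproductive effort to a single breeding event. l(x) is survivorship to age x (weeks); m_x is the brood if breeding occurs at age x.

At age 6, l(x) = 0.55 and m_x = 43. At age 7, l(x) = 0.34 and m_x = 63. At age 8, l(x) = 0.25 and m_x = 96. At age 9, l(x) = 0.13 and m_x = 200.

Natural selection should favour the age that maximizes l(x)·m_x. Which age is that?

9

Expected offspring if breeding at age x = l(x) × m_x:
  age 6: 0.55 × 43 = 23.650
  age 7: 0.34 × 63 = 21.420
  age 8: 0.25 × 96 = 24.000
  age 9: 0.13 × 200 = 26.000
Maximum at age 9 (26.000).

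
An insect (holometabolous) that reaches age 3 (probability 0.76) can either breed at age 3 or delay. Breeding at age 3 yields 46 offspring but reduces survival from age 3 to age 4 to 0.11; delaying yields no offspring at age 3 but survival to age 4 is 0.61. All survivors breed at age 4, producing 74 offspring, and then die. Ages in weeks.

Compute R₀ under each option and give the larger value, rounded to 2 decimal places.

41.15

breed at age 3: R₀ = 0.76 × (46 + 0.11 × 74) = 0.76 × 54.1400 = 41.1464
delay to age 4: R₀ = 0.76 × (0.61 × 74) = 0.76 × 45.1400 = 34.3064
Higher: breed at age 3 (41.1464).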